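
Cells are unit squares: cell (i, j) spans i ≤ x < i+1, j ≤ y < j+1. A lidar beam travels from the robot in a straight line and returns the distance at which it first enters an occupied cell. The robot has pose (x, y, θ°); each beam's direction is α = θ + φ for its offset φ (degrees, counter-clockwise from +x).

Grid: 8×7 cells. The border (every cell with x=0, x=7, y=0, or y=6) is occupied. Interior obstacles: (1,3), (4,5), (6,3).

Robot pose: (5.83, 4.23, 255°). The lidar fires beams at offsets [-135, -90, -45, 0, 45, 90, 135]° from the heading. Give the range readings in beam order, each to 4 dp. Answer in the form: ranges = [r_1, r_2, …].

ranges = [1.6600, 5.0004, 5.5772, 3.3439, 0.3400, 0.8887, 1.3510]

beam 1: φ=-135°, α=120°
  dir = (cos 120°, sin 120°) = (-0.5000, 0.8660); from cell (5,4)
  next x-line at t=1.6600, next y-line at t=0.8891; Δt_x=2.0000, Δt_y=1.1547
    y: enter (5,5) at t=0.8891
    x: enter (4,5) at t=1.6600 ← occupied
  → r_1 = 1.6600
beam 2: φ=-90°, α=165°
  dir = (cos 165°, sin 165°) = (-0.9659, 0.2588); from cell (5,4)
  next x-line at t=0.8593, next y-line at t=2.9751; Δt_x=1.0353, Δt_y=3.8637
    x: enter (4,4) at t=0.8593
    x: enter (3,4) at t=1.8946
    x: enter (2,4) at t=2.9298
    y: enter (2,5) at t=2.9751
    x: enter (1,5) at t=3.9651
    x: enter (0,5) at t=5.0004 ← occupied
  → r_2 = 5.0004
beam 3: φ=-45°, α=210°
  dir = (cos 210°, sin 210°) = (-0.8660, -0.5000); from cell (5,4)
  next x-line at t=0.9584, next y-line at t=0.4600; Δt_x=1.1547, Δt_y=2.0000
    y: enter (5,3) at t=0.4600
    x: enter (4,3) at t=0.9584
    x: enter (3,3) at t=2.1131
    y: enter (3,2) at t=2.4600
    x: enter (2,2) at t=3.2678
    x: enter (1,2) at t=4.4225
    y: enter (1,1) at t=4.4600
    x: enter (0,1) at t=5.5772 ← occupied
  → r_3 = 5.5772
beam 4: φ=0°, α=255°
  dir = (cos 255°, sin 255°) = (-0.2588, -0.9659); from cell (5,4)
  next x-line at t=3.2069, next y-line at t=0.2381; Δt_x=3.8637, Δt_y=1.0353
    y: enter (5,3) at t=0.2381
    y: enter (5,2) at t=1.2734
    y: enter (5,1) at t=2.3087
    x: enter (4,1) at t=3.2069
    y: enter (4,0) at t=3.3439 ← occupied
  → r_4 = 3.3439
beam 5: φ=45°, α=300°
  dir = (cos 300°, sin 300°) = (0.5000, -0.8660); from cell (5,4)
  next x-line at t=0.3400, next y-line at t=0.2656; Δt_x=2.0000, Δt_y=1.1547
    y: enter (5,3) at t=0.2656
    x: enter (6,3) at t=0.3400 ← occupied
  → r_5 = 0.3400
beam 6: φ=90°, α=345°
  dir = (cos 345°, sin 345°) = (0.9659, -0.2588); from cell (5,4)
  next x-line at t=0.1760, next y-line at t=0.8887; Δt_x=1.0353, Δt_y=3.8637
    x: enter (6,4) at t=0.1760
    y: enter (6,3) at t=0.8887 ← occupied
  → r_6 = 0.8887
beam 7: φ=135°, α=30°
  dir = (cos 30°, sin 30°) = (0.8660, 0.5000); from cell (5,4)
  next x-line at t=0.1963, next y-line at t=1.5400; Δt_x=1.1547, Δt_y=2.0000
    x: enter (6,4) at t=0.1963
    x: enter (7,4) at t=1.3510 ← occupied
  → r_7 = 1.3510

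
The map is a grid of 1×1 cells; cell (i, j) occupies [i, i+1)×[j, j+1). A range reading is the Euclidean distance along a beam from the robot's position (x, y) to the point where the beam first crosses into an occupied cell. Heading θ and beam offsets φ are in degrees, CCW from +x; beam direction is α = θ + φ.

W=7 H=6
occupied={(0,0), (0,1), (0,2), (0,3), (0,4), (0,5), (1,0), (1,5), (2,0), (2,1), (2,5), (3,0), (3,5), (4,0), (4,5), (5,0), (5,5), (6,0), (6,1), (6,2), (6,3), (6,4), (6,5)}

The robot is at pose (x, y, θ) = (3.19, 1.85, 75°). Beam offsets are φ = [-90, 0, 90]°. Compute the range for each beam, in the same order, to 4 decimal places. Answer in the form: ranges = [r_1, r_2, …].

ranges = [2.9091, 3.2611, 0.1967]

beam 1: φ=-90°, α=345°
  cosα=0.9659 sinα=-0.2588 | (3,1) | tMaxX 0.8386 tMaxY 3.2841 | tΔX 1.0353 tΔY 3.8637
    t=0.8386 [x] (4,1)
    t=1.8738 [x] (5,1)
    t=2.9091 [x] (6,1) — stop
  → r_1 = 2.9091
beam 2: φ=0°, α=75°
  cosα=0.2588 sinα=0.9659 | (3,1) | tMaxX 3.1296 tMaxY 0.1553 | tΔX 3.8637 tΔY 1.0353
    t=0.1553 [y] (3,2)
    t=1.1906 [y] (3,3)
    t=2.2258 [y] (3,4)
    t=3.1296 [x] (4,4)
    t=3.2611 [y] (4,5) — stop
  → r_2 = 3.2611
beam 3: φ=90°, α=165°
  cosα=-0.9659 sinα=0.2588 | (3,1) | tMaxX 0.1967 tMaxY 0.5796 | tΔX 1.0353 tΔY 3.8637
    t=0.1967 [x] (2,1) — stop
  → r_3 = 0.1967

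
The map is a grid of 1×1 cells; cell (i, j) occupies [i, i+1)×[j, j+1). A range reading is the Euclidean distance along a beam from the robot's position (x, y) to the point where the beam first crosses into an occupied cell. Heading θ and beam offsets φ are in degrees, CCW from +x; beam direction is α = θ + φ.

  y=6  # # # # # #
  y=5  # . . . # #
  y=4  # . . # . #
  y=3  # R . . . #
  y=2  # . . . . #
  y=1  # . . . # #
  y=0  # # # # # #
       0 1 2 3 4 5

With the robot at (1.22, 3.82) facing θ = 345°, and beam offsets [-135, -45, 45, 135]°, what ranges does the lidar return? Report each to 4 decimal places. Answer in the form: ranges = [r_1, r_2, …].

beam 1: φ=-135°, α=210°
  direction (-0.8660, -0.5000); cell (1,3); t to first gridline: x 0.2540, y 1.6400 (then +1.1547 / +2.0000)
    (0,3) via x @ 0.2540  # hit
  → r_1 = 0.2540
beam 2: φ=-45°, α=300°
  direction (0.5000, -0.8660); cell (1,3); t to first gridline: x 1.5600, y 0.9469 (then +2.0000 / +1.1547)
    (1,2) via y @ 0.9469
    (2,2) via x @ 1.5600
    (2,1) via y @ 2.1016
    (2,0) via y @ 3.2563  # hit
  → r_2 = 3.2563
beam 3: φ=45°, α=30°
  direction (0.8660, 0.5000); cell (1,3); t to first gridline: x 0.9007, y 0.3600 (then +1.1547 / +2.0000)
    (1,4) via y @ 0.3600
    (2,4) via x @ 0.9007
    (3,4) via x @ 2.0554  # hit
  → r_3 = 2.0554
beam 4: φ=135°, α=120°
  direction (-0.5000, 0.8660); cell (1,3); t to first gridline: x 0.4400, y 0.2078 (then +2.0000 / +1.1547)
    (1,4) via y @ 0.2078
    (0,4) via x @ 0.4400  # hit
  → r_4 = 0.4400

ranges = [0.2540, 3.2563, 2.0554, 0.4400]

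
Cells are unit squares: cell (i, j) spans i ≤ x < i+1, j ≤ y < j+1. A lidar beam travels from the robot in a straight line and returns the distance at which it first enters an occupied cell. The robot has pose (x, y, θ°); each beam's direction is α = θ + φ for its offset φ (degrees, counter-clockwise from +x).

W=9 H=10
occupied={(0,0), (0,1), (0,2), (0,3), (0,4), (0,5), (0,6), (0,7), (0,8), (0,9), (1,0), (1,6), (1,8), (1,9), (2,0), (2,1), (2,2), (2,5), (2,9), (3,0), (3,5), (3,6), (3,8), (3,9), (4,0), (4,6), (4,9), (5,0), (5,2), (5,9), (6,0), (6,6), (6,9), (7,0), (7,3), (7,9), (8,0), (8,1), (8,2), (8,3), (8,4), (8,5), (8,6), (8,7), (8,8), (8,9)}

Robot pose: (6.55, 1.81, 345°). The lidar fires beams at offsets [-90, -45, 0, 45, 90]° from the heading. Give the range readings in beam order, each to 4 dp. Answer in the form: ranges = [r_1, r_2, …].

beam 1: φ=-90°, α=255°
  dir = (cos 255°, sin 255°) = (-0.2588, -0.9659); from cell (6,1)
  next x-line at t=2.1250, next y-line at t=0.8386; Δt_x=3.8637, Δt_y=1.0353
    y: enter (6,0) at t=0.8386 ← occupied
  → r_1 = 0.8386
beam 2: φ=-45°, α=300°
  dir = (cos 300°, sin 300°) = (0.5000, -0.8660); from cell (6,1)
  next x-line at t=0.9000, next y-line at t=0.9353; Δt_x=2.0000, Δt_y=1.1547
    x: enter (7,1) at t=0.9000
    y: enter (7,0) at t=0.9353 ← occupied
  → r_2 = 0.9353
beam 3: φ=0°, α=345°
  dir = (cos 345°, sin 345°) = (0.9659, -0.2588); from cell (6,1)
  next x-line at t=0.4659, next y-line at t=3.1296; Δt_x=1.0353, Δt_y=3.8637
    x: enter (7,1) at t=0.4659
    x: enter (8,1) at t=1.5012 ← occupied
  → r_3 = 1.5012
beam 4: φ=45°, α=30°
  dir = (cos 30°, sin 30°) = (0.8660, 0.5000); from cell (6,1)
  next x-line at t=0.5196, next y-line at t=0.3800; Δt_x=1.1547, Δt_y=2.0000
    y: enter (6,2) at t=0.3800
    x: enter (7,2) at t=0.5196
    x: enter (8,2) at t=1.6743 ← occupied
  → r_4 = 1.6743
beam 5: φ=90°, α=75°
  dir = (cos 75°, sin 75°) = (0.2588, 0.9659); from cell (6,1)
  next x-line at t=1.7387, next y-line at t=0.1967; Δt_x=3.8637, Δt_y=1.0353
    y: enter (6,2) at t=0.1967
    y: enter (6,3) at t=1.2320
    x: enter (7,3) at t=1.7387 ← occupied
  → r_5 = 1.7387

ranges = [0.8386, 0.9353, 1.5012, 1.6743, 1.7387]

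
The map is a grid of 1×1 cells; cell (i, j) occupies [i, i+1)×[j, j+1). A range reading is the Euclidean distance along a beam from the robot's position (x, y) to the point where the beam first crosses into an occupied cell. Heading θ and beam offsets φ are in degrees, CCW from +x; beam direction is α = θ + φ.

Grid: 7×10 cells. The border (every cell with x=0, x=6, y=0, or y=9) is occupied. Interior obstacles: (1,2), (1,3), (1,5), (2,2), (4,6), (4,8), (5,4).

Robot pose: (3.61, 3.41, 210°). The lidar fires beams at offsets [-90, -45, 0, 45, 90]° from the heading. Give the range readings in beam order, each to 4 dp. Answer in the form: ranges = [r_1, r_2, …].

ranges = [5.2200, 1.6668, 0.8200, 2.4950, 2.7828]

beam 1: φ=-90°, α=120°
  dir = (cos 120°, sin 120°) = (-0.5000, 0.8660); from cell (3,3)
  next x-line at t=1.2200, next y-line at t=0.6813; Δt_x=2.0000, Δt_y=1.1547
    y: enter (3,4) at t=0.6813
    x: enter (2,4) at t=1.2200
    y: enter (2,5) at t=1.8360
    y: enter (2,6) at t=2.9907
    x: enter (1,6) at t=3.2200
    y: enter (1,7) at t=4.1454
    x: enter (0,7) at t=5.2200 ← occupied
  → r_1 = 5.2200
beam 2: φ=-45°, α=165°
  dir = (cos 165°, sin 165°) = (-0.9659, 0.2588); from cell (3,3)
  next x-line at t=0.6315, next y-line at t=2.2796; Δt_x=1.0353, Δt_y=3.8637
    x: enter (2,3) at t=0.6315
    x: enter (1,3) at t=1.6668 ← occupied
  → r_2 = 1.6668
beam 3: φ=0°, α=210°
  dir = (cos 210°, sin 210°) = (-0.8660, -0.5000); from cell (3,3)
  next x-line at t=0.7044, next y-line at t=0.8200; Δt_x=1.1547, Δt_y=2.0000
    x: enter (2,3) at t=0.7044
    y: enter (2,2) at t=0.8200 ← occupied
  → r_3 = 0.8200
beam 4: φ=45°, α=255°
  dir = (cos 255°, sin 255°) = (-0.2588, -0.9659); from cell (3,3)
  next x-line at t=2.3569, next y-line at t=0.4245; Δt_x=3.8637, Δt_y=1.0353
    y: enter (3,2) at t=0.4245
    y: enter (3,1) at t=1.4597
    x: enter (2,1) at t=2.3569
    y: enter (2,0) at t=2.4950 ← occupied
  → r_4 = 2.4950
beam 5: φ=90°, α=300°
  dir = (cos 300°, sin 300°) = (0.5000, -0.8660); from cell (3,3)
  next x-line at t=0.7800, next y-line at t=0.4734; Δt_x=2.0000, Δt_y=1.1547
    y: enter (3,2) at t=0.4734
    x: enter (4,2) at t=0.7800
    y: enter (4,1) at t=1.6281
    x: enter (5,1) at t=2.7800
    y: enter (5,0) at t=2.7828 ← occupied
  → r_5 = 2.7828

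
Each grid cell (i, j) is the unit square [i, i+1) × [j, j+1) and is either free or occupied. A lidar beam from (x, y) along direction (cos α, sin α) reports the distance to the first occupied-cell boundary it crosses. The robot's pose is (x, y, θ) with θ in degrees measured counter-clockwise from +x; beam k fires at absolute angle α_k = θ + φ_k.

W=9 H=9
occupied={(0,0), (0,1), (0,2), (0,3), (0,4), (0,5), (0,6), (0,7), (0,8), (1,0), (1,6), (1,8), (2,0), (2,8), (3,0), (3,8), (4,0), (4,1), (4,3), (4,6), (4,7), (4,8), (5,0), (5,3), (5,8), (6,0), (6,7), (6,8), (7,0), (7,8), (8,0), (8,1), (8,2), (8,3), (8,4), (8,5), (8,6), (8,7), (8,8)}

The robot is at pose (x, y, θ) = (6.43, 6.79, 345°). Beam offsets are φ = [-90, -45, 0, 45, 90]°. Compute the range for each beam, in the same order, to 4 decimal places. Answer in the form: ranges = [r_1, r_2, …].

ranges = [2.8884, 3.1400, 1.6254, 0.4200, 0.2174]

beam 1: φ=-90°, α=255°
  dir = (cos 255°, sin 255°) = (-0.2588, -0.9659); from cell (6,6)
  next x-line at t=1.6614, next y-line at t=0.8179; Δt_x=3.8637, Δt_y=1.0353
    y: enter (6,5) at t=0.8179
    x: enter (5,5) at t=1.6614
    y: enter (5,4) at t=1.8531
    y: enter (5,3) at t=2.8884 ← occupied
  → r_1 = 2.8884
beam 2: φ=-45°, α=300°
  dir = (cos 300°, sin 300°) = (0.5000, -0.8660); from cell (6,6)
  next x-line at t=1.1400, next y-line at t=0.9122; Δt_x=2.0000, Δt_y=1.1547
    y: enter (6,5) at t=0.9122
    x: enter (7,5) at t=1.1400
    y: enter (7,4) at t=2.0669
    x: enter (8,4) at t=3.1400 ← occupied
  → r_2 = 3.1400
beam 3: φ=0°, α=345°
  dir = (cos 345°, sin 345°) = (0.9659, -0.2588); from cell (6,6)
  next x-line at t=0.5901, next y-line at t=3.0523; Δt_x=1.0353, Δt_y=3.8637
    x: enter (7,6) at t=0.5901
    x: enter (8,6) at t=1.6254 ← occupied
  → r_3 = 1.6254
beam 4: φ=45°, α=30°
  dir = (cos 30°, sin 30°) = (0.8660, 0.5000); from cell (6,6)
  next x-line at t=0.6582, next y-line at t=0.4200; Δt_x=1.1547, Δt_y=2.0000
    y: enter (6,7) at t=0.4200 ← occupied
  → r_4 = 0.4200
beam 5: φ=90°, α=75°
  dir = (cos 75°, sin 75°) = (0.2588, 0.9659); from cell (6,6)
  next x-line at t=2.2023, next y-line at t=0.2174; Δt_x=3.8637, Δt_y=1.0353
    y: enter (6,7) at t=0.2174 ← occupied
  → r_5 = 0.2174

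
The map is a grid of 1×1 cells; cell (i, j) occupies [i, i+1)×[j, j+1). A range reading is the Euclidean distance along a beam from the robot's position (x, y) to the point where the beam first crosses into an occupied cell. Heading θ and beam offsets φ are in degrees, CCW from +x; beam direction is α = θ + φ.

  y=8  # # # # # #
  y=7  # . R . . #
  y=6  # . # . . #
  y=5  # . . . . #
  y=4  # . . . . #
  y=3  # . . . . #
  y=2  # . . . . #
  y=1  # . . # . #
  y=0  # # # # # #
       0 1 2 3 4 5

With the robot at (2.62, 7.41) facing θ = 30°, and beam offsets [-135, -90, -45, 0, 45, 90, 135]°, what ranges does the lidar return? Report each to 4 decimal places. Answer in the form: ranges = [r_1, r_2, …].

beam 1: φ=-135°, α=255°
  cosα=-0.2588 sinα=-0.9659 | (2,7) | tMaxX 2.3955 tMaxY 0.4245 | tΔX 3.8637 tΔY 1.0353
    t=0.4245 [y] (2,6) — stop
  → r_1 = 0.4245
beam 2: φ=-90°, α=300°
  cosα=0.5000 sinα=-0.8660 | (2,7) | tMaxX 0.7600 tMaxY 0.4734 | tΔX 2.0000 tΔY 1.1547
    t=0.4734 [y] (2,6) — stop
  → r_2 = 0.4734
beam 3: φ=-45°, α=345°
  cosα=0.9659 sinα=-0.2588 | (2,7) | tMaxX 0.3934 tMaxY 1.5841 | tΔX 1.0353 tΔY 3.8637
    t=0.3934 [x] (3,7)
    t=1.4287 [x] (4,7)
    t=1.5841 [y] (4,6)
    t=2.4640 [x] (5,6) — stop
  → r_3 = 2.4640
beam 4: φ=0°, α=30°
  cosα=0.8660 sinα=0.5000 | (2,7) | tMaxX 0.4388 tMaxY 1.1800 | tΔX 1.1547 tΔY 2.0000
    t=0.4388 [x] (3,7)
    t=1.1800 [y] (3,8) — stop
  → r_4 = 1.1800
beam 5: φ=45°, α=75°
  cosα=0.2588 sinα=0.9659 | (2,7) | tMaxX 1.4682 tMaxY 0.6108 | tΔX 3.8637 tΔY 1.0353
    t=0.6108 [y] (2,8) — stop
  → r_5 = 0.6108
beam 6: φ=90°, α=120°
  cosα=-0.5000 sinα=0.8660 | (2,7) | tMaxX 1.2400 tMaxY 0.6813 | tΔX 2.0000 tΔY 1.1547
    t=0.6813 [y] (2,8) — stop
  → r_6 = 0.6813
beam 7: φ=135°, α=165°
  cosα=-0.9659 sinα=0.2588 | (2,7) | tMaxX 0.6419 tMaxY 2.2796 | tΔX 1.0353 tΔY 3.8637
    t=0.6419 [x] (1,7)
    t=1.6771 [x] (0,7) — stop
  → r_7 = 1.6771

ranges = [0.4245, 0.4734, 2.4640, 1.1800, 0.6108, 0.6813, 1.6771]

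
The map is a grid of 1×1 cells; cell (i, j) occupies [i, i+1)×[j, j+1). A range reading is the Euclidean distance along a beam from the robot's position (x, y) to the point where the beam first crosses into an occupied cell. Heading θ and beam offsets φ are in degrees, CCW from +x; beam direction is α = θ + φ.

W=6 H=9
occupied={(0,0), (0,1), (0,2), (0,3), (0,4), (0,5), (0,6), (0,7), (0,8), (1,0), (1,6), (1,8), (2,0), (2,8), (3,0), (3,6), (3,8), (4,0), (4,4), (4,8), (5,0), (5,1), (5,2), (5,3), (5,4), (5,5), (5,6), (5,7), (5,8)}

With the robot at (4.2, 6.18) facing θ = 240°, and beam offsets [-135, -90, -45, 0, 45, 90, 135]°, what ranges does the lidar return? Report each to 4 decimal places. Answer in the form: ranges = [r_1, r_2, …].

beam 1: φ=-135°, α=105°
  direction (-0.2588, 0.9659); cell (4,6); t to first gridline: x 0.7727, y 0.8489 (then +3.8637 / +1.0353)
    (3,6) via x @ 0.7727  # hit
  → r_1 = 0.7727
beam 2: φ=-90°, α=150°
  direction (-0.8660, 0.5000); cell (4,6); t to first gridline: x 0.2309, y 1.6400 (then +1.1547 / +2.0000)
    (3,6) via x @ 0.2309  # hit
  → r_2 = 0.2309
beam 3: φ=-45°, α=195°
  direction (-0.9659, -0.2588); cell (4,6); t to first gridline: x 0.2071, y 0.6955 (then +1.0353 / +3.8637)
    (3,6) via x @ 0.2071  # hit
  → r_3 = 0.2071
beam 4: φ=0°, α=240°
  direction (-0.5000, -0.8660); cell (4,6); t to first gridline: x 0.4000, y 0.2078 (then +2.0000 / +1.1547)
    (4,5) via y @ 0.2078
    (3,5) via x @ 0.4000
    (3,4) via y @ 1.3625
    (2,4) via x @ 2.4000
    (2,3) via y @ 2.5172
    (2,2) via y @ 3.6719
    (1,2) via x @ 4.4000
    (1,1) via y @ 4.8266
    (1,0) via y @ 5.9813  # hit
  → r_4 = 5.9813
beam 5: φ=45°, α=285°
  direction (0.2588, -0.9659); cell (4,6); t to first gridline: x 3.0910, y 0.1863 (then +3.8637 / +1.0353)
    (4,5) via y @ 0.1863
    (4,4) via y @ 1.2216  # hit
  → r_5 = 1.2216
beam 6: φ=90°, α=330°
  direction (0.8660, -0.5000); cell (4,6); t to first gridline: x 0.9238, y 0.3600 (then +1.1547 / +2.0000)
    (4,5) via y @ 0.3600
    (5,5) via x @ 0.9238  # hit
  → r_6 = 0.9238
beam 7: φ=135°, α=15°
  direction (0.9659, 0.2588); cell (4,6); t to first gridline: x 0.8282, y 3.1682 (then +1.0353 / +3.8637)
    (5,6) via x @ 0.8282  # hit
  → r_7 = 0.8282

ranges = [0.7727, 0.2309, 0.2071, 5.9813, 1.2216, 0.9238, 0.8282]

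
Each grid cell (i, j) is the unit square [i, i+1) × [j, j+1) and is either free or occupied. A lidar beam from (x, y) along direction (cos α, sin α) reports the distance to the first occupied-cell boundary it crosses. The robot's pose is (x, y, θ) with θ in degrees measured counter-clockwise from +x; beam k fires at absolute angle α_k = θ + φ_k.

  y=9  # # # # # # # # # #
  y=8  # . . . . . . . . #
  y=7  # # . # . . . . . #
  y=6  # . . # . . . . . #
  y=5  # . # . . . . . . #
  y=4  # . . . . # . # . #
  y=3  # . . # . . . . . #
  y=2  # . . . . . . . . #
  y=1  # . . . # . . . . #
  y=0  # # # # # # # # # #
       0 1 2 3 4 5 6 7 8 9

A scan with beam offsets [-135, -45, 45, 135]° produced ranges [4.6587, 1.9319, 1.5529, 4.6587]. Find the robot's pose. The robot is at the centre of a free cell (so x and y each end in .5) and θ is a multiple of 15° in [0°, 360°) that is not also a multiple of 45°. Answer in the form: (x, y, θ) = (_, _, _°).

Candidates: 56 free-cell centres × 16 headings = 896 poses. Raycast each; keep the one whose scan matches to 4 dp.
  (2.5, 6.5, 345°): beam 1 = 1.7321 ≠ 4.6587 ✗
  (5.5, 8.5, 210°): beam 1 = 0.5176 ≠ 4.6587 ✗
  (5.5, 6.5, 15°): beam 1 = 3.0000 ≠ 4.6587 ✗
  …
  (4.5, 5.5, 150°): r_1=4.6587, r_2=1.9319, r_3=1.5529, r_4=4.6587 — all match ✓
Only this pose fits every beam.

(x, y, θ) = (4.5, 5.5, 150°)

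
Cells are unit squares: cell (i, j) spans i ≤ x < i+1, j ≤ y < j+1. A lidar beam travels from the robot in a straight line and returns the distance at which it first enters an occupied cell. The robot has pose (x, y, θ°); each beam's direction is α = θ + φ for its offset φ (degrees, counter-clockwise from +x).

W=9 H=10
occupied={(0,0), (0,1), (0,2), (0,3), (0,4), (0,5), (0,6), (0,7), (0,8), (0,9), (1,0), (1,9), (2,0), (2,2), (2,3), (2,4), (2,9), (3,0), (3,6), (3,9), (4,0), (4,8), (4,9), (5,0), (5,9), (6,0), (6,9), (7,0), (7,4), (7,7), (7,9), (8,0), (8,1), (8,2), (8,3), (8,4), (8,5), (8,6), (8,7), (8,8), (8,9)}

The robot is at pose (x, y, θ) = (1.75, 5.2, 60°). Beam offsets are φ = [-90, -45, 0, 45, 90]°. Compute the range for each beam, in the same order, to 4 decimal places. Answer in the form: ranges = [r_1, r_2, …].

ranges = [0.4000, 6.4705, 4.3879, 2.8978, 0.8660]

beam 1: φ=-90°, α=330°
  cosα=0.8660 sinα=-0.5000 | (1,5) | tMaxX 0.2887 tMaxY 0.4000 | tΔX 1.1547 tΔY 2.0000
    t=0.2887 [x] (2,5)
    t=0.4000 [y] (2,4) — stop
  → r_1 = 0.4000
beam 2: φ=-45°, α=15°
  cosα=0.9659 sinα=0.2588 | (1,5) | tMaxX 0.2588 tMaxY 3.0910 | tΔX 1.0353 tΔY 3.8637
    t=0.2588 [x] (2,5)
    t=1.2941 [x] (3,5)
    t=2.3294 [x] (4,5)
    t=3.0910 [y] (4,6)
    t=3.3646 [x] (5,6)
    t=4.3999 [x] (6,6)
    t=5.4352 [x] (7,6)
    t=6.4705 [x] (8,6) — stop
  → r_2 = 6.4705
beam 3: φ=0°, α=60°
  cosα=0.5000 sinα=0.8660 | (1,5) | tMaxX 0.5000 tMaxY 0.9238 | tΔX 2.0000 tΔY 1.1547
    t=0.5000 [x] (2,5)
    t=0.9238 [y] (2,6)
    t=2.0785 [y] (2,7)
    t=2.5000 [x] (3,7)
    t=3.2332 [y] (3,8)
    t=4.3879 [y] (3,9) — stop
  → r_3 = 4.3879
beam 4: φ=45°, α=105°
  cosα=-0.2588 sinα=0.9659 | (1,5) | tMaxX 2.8978 tMaxY 0.8282 | tΔX 3.8637 tΔY 1.0353
    t=0.8282 [y] (1,6)
    t=1.8635 [y] (1,7)
    t=2.8978 [x] (0,7) — stop
  → r_4 = 2.8978
beam 5: φ=90°, α=150°
  cosα=-0.8660 sinα=0.5000 | (1,5) | tMaxX 0.8660 tMaxY 1.6000 | tΔX 1.1547 tΔY 2.0000
    t=0.8660 [x] (0,5) — stop
  → r_5 = 0.8660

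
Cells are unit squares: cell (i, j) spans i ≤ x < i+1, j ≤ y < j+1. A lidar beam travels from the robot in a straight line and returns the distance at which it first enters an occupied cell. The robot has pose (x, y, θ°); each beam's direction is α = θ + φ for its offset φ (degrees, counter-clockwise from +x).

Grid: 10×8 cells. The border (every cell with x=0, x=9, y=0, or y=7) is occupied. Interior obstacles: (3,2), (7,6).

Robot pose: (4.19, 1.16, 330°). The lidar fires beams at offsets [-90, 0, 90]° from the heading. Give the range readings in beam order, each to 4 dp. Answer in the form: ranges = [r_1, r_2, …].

beam 1: φ=-90°, α=240°
  d=(-0.5000,-0.8660)  start (4,1)  tX=0.3800 tY=0.1848  stride 1/|dx|=2.0000 1/|dy|=1.1547
    cross y-line → (4,0), t=0.1848 (wall)
  → r_1 = 0.1848
beam 2: φ=0°, α=330°
  d=(0.8660,-0.5000)  start (4,1)  tX=0.9353 tY=0.3200  stride 1/|dx|=1.1547 1/|dy|=2.0000
    cross y-line → (4,0), t=0.3200 (wall)
  → r_2 = 0.3200
beam 3: φ=90°, α=60°
  d=(0.5000,0.8660)  start (4,1)  tX=1.6200 tY=0.9699  stride 1/|dx|=2.0000 1/|dy|=1.1547
    cross y-line → (4,2), t=0.9699
    cross x-line → (5,2), t=1.6200
    cross y-line → (5,3), t=2.1246
    cross y-line → (5,4), t=3.2793
    cross x-line → (6,4), t=3.6200
    cross y-line → (6,5), t=4.4341
    cross y-line → (6,6), t=5.5888
    cross x-line → (7,6), t=5.6200 (wall)
  → r_3 = 5.6200

ranges = [0.1848, 0.3200, 5.6200]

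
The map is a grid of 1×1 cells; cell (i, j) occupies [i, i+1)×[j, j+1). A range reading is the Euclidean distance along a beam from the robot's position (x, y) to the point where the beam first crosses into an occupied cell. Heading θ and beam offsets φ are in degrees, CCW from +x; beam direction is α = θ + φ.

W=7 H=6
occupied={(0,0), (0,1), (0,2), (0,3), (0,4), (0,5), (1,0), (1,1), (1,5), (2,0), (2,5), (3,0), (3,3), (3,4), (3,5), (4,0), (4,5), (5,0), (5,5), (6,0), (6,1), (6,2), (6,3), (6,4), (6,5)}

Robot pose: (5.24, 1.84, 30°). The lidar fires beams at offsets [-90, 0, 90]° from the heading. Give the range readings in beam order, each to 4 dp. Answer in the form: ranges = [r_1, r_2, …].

beam 1: φ=-90°, α=300°
  dir = (cos 300°, sin 300°) = (0.5000, -0.8660); from cell (5,1)
  next x-line at t=1.5200, next y-line at t=0.9699; Δt_x=2.0000, Δt_y=1.1547
    y: enter (5,0) at t=0.9699 ← occupied
  → r_1 = 0.9699
beam 2: φ=0°, α=30°
  dir = (cos 30°, sin 30°) = (0.8660, 0.5000); from cell (5,1)
  next x-line at t=0.8776, next y-line at t=0.3200; Δt_x=1.1547, Δt_y=2.0000
    y: enter (5,2) at t=0.3200
    x: enter (6,2) at t=0.8776 ← occupied
  → r_2 = 0.8776
beam 3: φ=90°, α=120°
  dir = (cos 120°, sin 120°) = (-0.5000, 0.8660); from cell (5,1)
  next x-line at t=0.4800, next y-line at t=0.1848; Δt_x=2.0000, Δt_y=1.1547
    y: enter (5,2) at t=0.1848
    x: enter (4,2) at t=0.4800
    y: enter (4,3) at t=1.3395
    x: enter (3,3) at t=2.4800 ← occupied
  → r_3 = 2.4800

ranges = [0.9699, 0.8776, 2.4800]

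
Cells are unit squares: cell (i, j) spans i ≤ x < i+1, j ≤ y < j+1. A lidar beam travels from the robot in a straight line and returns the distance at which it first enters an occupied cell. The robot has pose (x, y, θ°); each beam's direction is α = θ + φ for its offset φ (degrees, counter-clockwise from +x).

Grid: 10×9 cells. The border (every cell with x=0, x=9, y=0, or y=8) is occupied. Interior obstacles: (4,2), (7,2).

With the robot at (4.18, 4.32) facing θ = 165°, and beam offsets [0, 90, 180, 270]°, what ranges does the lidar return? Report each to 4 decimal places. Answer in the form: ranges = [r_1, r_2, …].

beam 1: φ=0°, α=165°
  cosα=-0.9659 sinα=0.2588 | (4,4) | tMaxX 0.1863 tMaxY 2.6273 | tΔX 1.0353 tΔY 3.8637
    t=0.1863 [x] (3,4)
    t=1.2216 [x] (2,4)
    t=2.2569 [x] (1,4)
    t=2.6273 [y] (1,5)
    t=3.2922 [x] (0,5) — stop
  → r_1 = 3.2922
beam 2: φ=90°, α=255°
  cosα=-0.2588 sinα=-0.9659 | (4,4) | tMaxX 0.6955 tMaxY 0.3313 | tΔX 3.8637 tΔY 1.0353
    t=0.3313 [y] (4,3)
    t=0.6955 [x] (3,3)
    t=1.3666 [y] (3,2)
    t=2.4018 [y] (3,1)
    t=3.4371 [y] (3,0) — stop
  → r_2 = 3.4371
beam 3: φ=180°, α=345°
  cosα=0.9659 sinα=-0.2588 | (4,4) | tMaxX 0.8489 tMaxY 1.2364 | tΔX 1.0353 tΔY 3.8637
    t=0.8489 [x] (5,4)
    t=1.2364 [y] (5,3)
    t=1.8842 [x] (6,3)
    t=2.9195 [x] (7,3)
    t=3.9548 [x] (8,3)
    t=4.9900 [x] (9,3) — stop
  → r_3 = 4.9900
beam 4: φ=270°, α=75°
  cosα=0.2588 sinα=0.9659 | (4,4) | tMaxX 3.1682 tMaxY 0.7040 | tΔX 3.8637 tΔY 1.0353
    t=0.7040 [y] (4,5)
    t=1.7393 [y] (4,6)
    t=2.7745 [y] (4,7)
    t=3.1682 [x] (5,7)
    t=3.8098 [y] (5,8) — stop
  → r_4 = 3.8098

ranges = [3.2922, 3.4371, 4.9900, 3.8098]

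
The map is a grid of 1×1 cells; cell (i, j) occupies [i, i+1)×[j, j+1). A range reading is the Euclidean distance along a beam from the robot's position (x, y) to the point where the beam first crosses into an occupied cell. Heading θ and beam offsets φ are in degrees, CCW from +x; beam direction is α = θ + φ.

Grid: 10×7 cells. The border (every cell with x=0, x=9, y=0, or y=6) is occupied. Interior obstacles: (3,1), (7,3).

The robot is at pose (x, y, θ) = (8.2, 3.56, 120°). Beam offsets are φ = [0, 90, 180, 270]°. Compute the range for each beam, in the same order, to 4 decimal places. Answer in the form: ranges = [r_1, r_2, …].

beam 1: φ=0°, α=120°
  direction (-0.5000, 0.8660); cell (8,3); t to first gridline: x 0.4000, y 0.5081 (then +2.0000 / +1.1547)
    (7,3) via x @ 0.4000  # hit
  → r_1 = 0.4000
beam 2: φ=90°, α=210°
  direction (-0.8660, -0.5000); cell (8,3); t to first gridline: x 0.2309, y 1.1200 (then +1.1547 / +2.0000)
    (7,3) via x @ 0.2309  # hit
  → r_2 = 0.2309
beam 3: φ=180°, α=300°
  direction (0.5000, -0.8660); cell (8,3); t to first gridline: x 1.6000, y 0.6466 (then +2.0000 / +1.1547)
    (8,2) via y @ 0.6466
    (9,2) via x @ 1.6000  # hit
  → r_3 = 1.6000
beam 4: φ=270°, α=30°
  direction (0.8660, 0.5000); cell (8,3); t to first gridline: x 0.9238, y 0.8800 (then +1.1547 / +2.0000)
    (8,4) via y @ 0.8800
    (9,4) via x @ 0.9238  # hit
  → r_4 = 0.9238

ranges = [0.4000, 0.2309, 1.6000, 0.9238]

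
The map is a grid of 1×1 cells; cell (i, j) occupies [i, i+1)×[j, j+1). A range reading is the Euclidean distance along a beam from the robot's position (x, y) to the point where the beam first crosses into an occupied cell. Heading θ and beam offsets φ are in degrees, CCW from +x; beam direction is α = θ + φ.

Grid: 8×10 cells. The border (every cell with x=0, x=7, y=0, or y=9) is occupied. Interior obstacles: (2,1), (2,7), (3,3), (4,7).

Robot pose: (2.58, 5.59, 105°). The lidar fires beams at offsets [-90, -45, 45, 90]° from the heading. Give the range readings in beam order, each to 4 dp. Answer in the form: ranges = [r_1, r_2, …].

ranges = [4.5759, 3.9375, 1.8244, 1.6357]

beam 1: φ=-90°, α=15°
  d=(0.9659,0.2588)  start (2,5)  tX=0.4348 tY=1.5841  stride 1/|dx|=1.0353 1/|dy|=3.8637
    cross x-line → (3,5), t=0.4348
    cross x-line → (4,5), t=1.4701
    cross y-line → (4,6), t=1.5841
    cross x-line → (5,6), t=2.5054
    cross x-line → (6,6), t=3.5406
    cross x-line → (7,6), t=4.5759 (wall)
  → r_1 = 4.5759
beam 2: φ=-45°, α=60°
  d=(0.5000,0.8660)  start (2,5)  tX=0.8400 tY=0.4734  stride 1/|dx|=2.0000 1/|dy|=1.1547
    cross y-line → (2,6), t=0.4734
    cross x-line → (3,6), t=0.8400
    cross y-line → (3,7), t=1.6281
    cross y-line → (3,8), t=2.7828
    cross x-line → (4,8), t=2.8400
    cross y-line → (4,9), t=3.9375 (wall)
  → r_2 = 3.9375
beam 3: φ=45°, α=150°
  d=(-0.8660,0.5000)  start (2,5)  tX=0.6697 tY=0.8200  stride 1/|dx|=1.1547 1/|dy|=2.0000
    cross x-line → (1,5), t=0.6697
    cross y-line → (1,6), t=0.8200
    cross x-line → (0,6), t=1.8244 (wall)
  → r_3 = 1.8244
beam 4: φ=90°, α=195°
  d=(-0.9659,-0.2588)  start (2,5)  tX=0.6005 tY=2.2796  stride 1/|dx|=1.0353 1/|dy|=3.8637
    cross x-line → (1,5), t=0.6005
    cross x-line → (0,5), t=1.6357 (wall)
  → r_4 = 1.6357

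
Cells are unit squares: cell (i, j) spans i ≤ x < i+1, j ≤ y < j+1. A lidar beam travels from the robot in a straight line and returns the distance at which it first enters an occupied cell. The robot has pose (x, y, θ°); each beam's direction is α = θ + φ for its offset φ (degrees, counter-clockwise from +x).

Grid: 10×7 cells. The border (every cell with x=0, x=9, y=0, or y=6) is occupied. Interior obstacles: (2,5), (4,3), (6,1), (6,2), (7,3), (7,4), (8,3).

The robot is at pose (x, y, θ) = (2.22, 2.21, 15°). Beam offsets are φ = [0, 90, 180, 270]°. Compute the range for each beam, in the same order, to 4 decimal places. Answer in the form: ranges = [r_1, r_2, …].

ranges = [4.9486, 3.9237, 1.2630, 1.2527]

beam 1: φ=0°, α=15°
  cosα=0.9659 sinα=0.2588 | (2,2) | tMaxX 0.8075 tMaxY 3.0523 | tΔX 1.0353 tΔY 3.8637
    t=0.8075 [x] (3,2)
    t=1.8428 [x] (4,2)
    t=2.8781 [x] (5,2)
    t=3.0523 [y] (5,3)
    t=3.9133 [x] (6,3)
    t=4.9486 [x] (7,3) — stop
  → r_1 = 4.9486
beam 2: φ=90°, α=105°
  cosα=-0.2588 sinα=0.9659 | (2,2) | tMaxX 0.8500 tMaxY 0.8179 | tΔX 3.8637 tΔY 1.0353
    t=0.8179 [y] (2,3)
    t=0.8500 [x] (1,3)
    t=1.8531 [y] (1,4)
    t=2.8884 [y] (1,5)
    t=3.9237 [y] (1,6) — stop
  → r_2 = 3.9237
beam 3: φ=180°, α=195°
  cosα=-0.9659 sinα=-0.2588 | (2,2) | tMaxX 0.2278 tMaxY 0.8114 | tΔX 1.0353 tΔY 3.8637
    t=0.2278 [x] (1,2)
    t=0.8114 [y] (1,1)
    t=1.2630 [x] (0,1) — stop
  → r_3 = 1.2630
beam 4: φ=270°, α=285°
  cosα=0.2588 sinα=-0.9659 | (2,2) | tMaxX 3.0137 tMaxY 0.2174 | tΔX 3.8637 tΔY 1.0353
    t=0.2174 [y] (2,1)
    t=1.2527 [y] (2,0) — stop
  → r_4 = 1.2527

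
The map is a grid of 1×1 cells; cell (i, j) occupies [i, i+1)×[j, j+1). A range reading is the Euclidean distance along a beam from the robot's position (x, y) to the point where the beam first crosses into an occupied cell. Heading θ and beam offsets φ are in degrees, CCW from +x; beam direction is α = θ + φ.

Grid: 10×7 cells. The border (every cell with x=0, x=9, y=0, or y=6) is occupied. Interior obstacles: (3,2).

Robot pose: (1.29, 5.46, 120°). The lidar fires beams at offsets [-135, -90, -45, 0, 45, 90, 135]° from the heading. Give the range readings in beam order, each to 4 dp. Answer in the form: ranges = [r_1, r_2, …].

beam 1: φ=-135°, α=345°
  dir = (cos 345°, sin 345°) = (0.9659, -0.2588); from cell (1,5)
  next x-line at t=0.7350, next y-line at t=1.7773; Δt_x=1.0353, Δt_y=3.8637
    x: enter (2,5) at t=0.7350
    x: enter (3,5) at t=1.7703
    y: enter (3,4) at t=1.7773
    x: enter (4,4) at t=2.8056
    x: enter (5,4) at t=3.8409
    x: enter (6,4) at t=4.8762
    y: enter (6,3) at t=5.6410
    x: enter (7,3) at t=5.9114
    x: enter (8,3) at t=6.9467
    x: enter (9,3) at t=7.9820 ← occupied
  → r_1 = 7.9820
beam 2: φ=-90°, α=30°
  dir = (cos 30°, sin 30°) = (0.8660, 0.5000); from cell (1,5)
  next x-line at t=0.8198, next y-line at t=1.0800; Δt_x=1.1547, Δt_y=2.0000
    x: enter (2,5) at t=0.8198
    y: enter (2,6) at t=1.0800 ← occupied
  → r_2 = 1.0800
beam 3: φ=-45°, α=75°
  dir = (cos 75°, sin 75°) = (0.2588, 0.9659); from cell (1,5)
  next x-line at t=2.7432, next y-line at t=0.5590; Δt_x=3.8637, Δt_y=1.0353
    y: enter (1,6) at t=0.5590 ← occupied
  → r_3 = 0.5590
beam 4: φ=0°, α=120°
  dir = (cos 120°, sin 120°) = (-0.5000, 0.8660); from cell (1,5)
  next x-line at t=0.5800, next y-line at t=0.6235; Δt_x=2.0000, Δt_y=1.1547
    x: enter (0,5) at t=0.5800 ← occupied
  → r_4 = 0.5800
beam 5: φ=45°, α=165°
  dir = (cos 165°, sin 165°) = (-0.9659, 0.2588); from cell (1,5)
  next x-line at t=0.3002, next y-line at t=2.0864; Δt_x=1.0353, Δt_y=3.8637
    x: enter (0,5) at t=0.3002 ← occupied
  → r_5 = 0.3002
beam 6: φ=90°, α=210°
  dir = (cos 210°, sin 210°) = (-0.8660, -0.5000); from cell (1,5)
  next x-line at t=0.3349, next y-line at t=0.9200; Δt_x=1.1547, Δt_y=2.0000
    x: enter (0,5) at t=0.3349 ← occupied
  → r_6 = 0.3349
beam 7: φ=135°, α=255°
  dir = (cos 255°, sin 255°) = (-0.2588, -0.9659); from cell (1,5)
  next x-line at t=1.1205, next y-line at t=0.4762; Δt_x=3.8637, Δt_y=1.0353
    y: enter (1,4) at t=0.4762
    x: enter (0,4) at t=1.1205 ← occupied
  → r_7 = 1.1205

ranges = [7.9820, 1.0800, 0.5590, 0.5800, 0.3002, 0.3349, 1.1205]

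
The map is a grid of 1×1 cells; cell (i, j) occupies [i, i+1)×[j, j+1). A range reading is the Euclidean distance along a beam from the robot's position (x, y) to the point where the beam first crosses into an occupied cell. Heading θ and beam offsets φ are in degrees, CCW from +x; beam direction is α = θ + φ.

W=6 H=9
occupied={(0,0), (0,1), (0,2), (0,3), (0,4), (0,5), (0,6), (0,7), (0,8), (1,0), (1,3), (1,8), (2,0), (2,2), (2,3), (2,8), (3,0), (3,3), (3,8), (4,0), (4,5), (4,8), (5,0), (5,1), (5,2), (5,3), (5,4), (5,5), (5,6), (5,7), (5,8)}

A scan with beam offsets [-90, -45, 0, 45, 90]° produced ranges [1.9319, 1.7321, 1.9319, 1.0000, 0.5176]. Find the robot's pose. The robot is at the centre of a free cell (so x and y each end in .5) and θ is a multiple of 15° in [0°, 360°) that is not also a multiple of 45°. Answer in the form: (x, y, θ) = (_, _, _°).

The pose lattice has 23·16 = 368 candidates. Test each by forward raycasting.
  (3.5, 4.5, 195°): beam 1 = 3.6235 ≠ 1.9319 ✗
  (3.5, 7.5, 210°): beam 1 = 0.5774 ≠ 1.9319 ✗
  (1.5, 6.5, 195°): beam 1 = 1.5529 ≠ 1.9319 ✗
  (4.5, 3.5, 150°): beam 1 = 1.0000 ≠ 1.9319 ✗
  …
  (4.5, 1.5, 165°): r_1=1.9319, r_2=1.7321, r_3=1.9319, r_4=1.0000, r_5=0.5176 — all match ✓
Unique over the lattice → pose = (4.5, 1.5, 165°).

(x, y, θ) = (4.5, 1.5, 165°)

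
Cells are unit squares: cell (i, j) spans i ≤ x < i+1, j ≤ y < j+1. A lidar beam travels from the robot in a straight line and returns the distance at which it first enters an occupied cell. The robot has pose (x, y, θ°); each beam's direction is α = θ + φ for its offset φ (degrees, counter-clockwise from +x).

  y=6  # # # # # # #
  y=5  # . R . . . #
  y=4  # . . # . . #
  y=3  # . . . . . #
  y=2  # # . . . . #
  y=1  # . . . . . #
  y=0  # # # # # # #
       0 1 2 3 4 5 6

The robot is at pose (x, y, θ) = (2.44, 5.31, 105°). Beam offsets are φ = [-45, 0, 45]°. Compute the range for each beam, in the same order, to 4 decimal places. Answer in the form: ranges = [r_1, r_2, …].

ranges = [0.7967, 0.7143, 1.3800]

beam 1: φ=-45°, α=60°
  direction (0.5000, 0.8660); cell (2,5); t to first gridline: x 1.1200, y 0.7967 (then +2.0000 / +1.1547)
    (2,6) via y @ 0.7967  # hit
  → r_1 = 0.7967
beam 2: φ=0°, α=105°
  direction (-0.2588, 0.9659); cell (2,5); t to first gridline: x 1.7000, y 0.7143 (then +3.8637 / +1.0353)
    (2,6) via y @ 0.7143  # hit
  → r_2 = 0.7143
beam 3: φ=45°, α=150°
  direction (-0.8660, 0.5000); cell (2,5); t to first gridline: x 0.5081, y 1.3800 (then +1.1547 / +2.0000)
    (1,5) via x @ 0.5081
    (1,6) via y @ 1.3800  # hit
  → r_3 = 1.3800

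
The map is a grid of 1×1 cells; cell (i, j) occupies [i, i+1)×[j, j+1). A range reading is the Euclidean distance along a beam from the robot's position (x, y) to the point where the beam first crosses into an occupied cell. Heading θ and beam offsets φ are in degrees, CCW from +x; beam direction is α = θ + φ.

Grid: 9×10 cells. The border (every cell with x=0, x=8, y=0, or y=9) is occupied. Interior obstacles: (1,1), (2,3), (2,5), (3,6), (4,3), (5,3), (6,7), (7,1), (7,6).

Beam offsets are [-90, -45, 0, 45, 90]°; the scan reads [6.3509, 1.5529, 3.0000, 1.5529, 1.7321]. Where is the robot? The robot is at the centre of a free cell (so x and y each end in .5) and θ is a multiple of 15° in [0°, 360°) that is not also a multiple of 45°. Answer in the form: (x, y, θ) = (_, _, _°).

Candidates: 47 free-cell centres × 16 headings = 752 poses. Raycast each; keep the one whose scan matches to 4 dp.
  (3.5, 5.5, 195°): beam 1 = 0.5176 ≠ 6.3509 ✗
  (3.5, 8.5, 300°): beam 1 = 2.8868 ≠ 6.3509 ✗
  (7.5, 3.5, 150°): beam 1 = 1.0000 ≠ 6.3509 ✗
  (2.5, 7.5, 330°): beam 1 = 3.0000 ≠ 6.3509 ✗
  …
  (4.5, 7.5, 30°): r_1=6.3509, r_2=1.5529, r_3=3.0000, r_4=1.5529, r_5=1.7321 — all match ✓
Only this pose fits every beam.

(x, y, θ) = (4.5, 7.5, 30°)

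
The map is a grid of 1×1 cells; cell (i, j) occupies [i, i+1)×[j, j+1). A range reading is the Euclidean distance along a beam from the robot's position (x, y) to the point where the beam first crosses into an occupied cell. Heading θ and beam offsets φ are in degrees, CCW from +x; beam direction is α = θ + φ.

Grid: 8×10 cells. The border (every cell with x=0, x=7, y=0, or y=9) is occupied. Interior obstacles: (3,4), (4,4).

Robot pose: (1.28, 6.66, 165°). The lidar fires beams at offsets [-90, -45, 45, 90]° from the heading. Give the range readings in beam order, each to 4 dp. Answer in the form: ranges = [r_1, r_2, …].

beam 1: φ=-90°, α=75°
  d=(0.2588,0.9659)  start (1,6)  tX=2.7819 tY=0.3520  stride 1/|dx|=3.8637 1/|dy|=1.0353
    cross y-line → (1,7), t=0.3520
    cross y-line → (1,8), t=1.3873
    cross y-line → (1,9), t=2.4225 (wall)
  → r_1 = 2.4225
beam 2: φ=-45°, α=120°
  d=(-0.5000,0.8660)  start (1,6)  tX=0.5600 tY=0.3926  stride 1/|dx|=2.0000 1/|dy|=1.1547
    cross y-line → (1,7), t=0.3926
    cross x-line → (0,7), t=0.5600 (wall)
  → r_2 = 0.5600
beam 3: φ=45°, α=210°
  d=(-0.8660,-0.5000)  start (1,6)  tX=0.3233 tY=1.3200  stride 1/|dx|=1.1547 1/|dy|=2.0000
    cross x-line → (0,6), t=0.3233 (wall)
  → r_3 = 0.3233
beam 4: φ=90°, α=255°
  d=(-0.2588,-0.9659)  start (1,6)  tX=1.0818 tY=0.6833  stride 1/|dx|=3.8637 1/|dy|=1.0353
    cross y-line → (1,5), t=0.6833
    cross x-line → (0,5), t=1.0818 (wall)
  → r_4 = 1.0818

ranges = [2.4225, 0.5600, 0.3233, 1.0818]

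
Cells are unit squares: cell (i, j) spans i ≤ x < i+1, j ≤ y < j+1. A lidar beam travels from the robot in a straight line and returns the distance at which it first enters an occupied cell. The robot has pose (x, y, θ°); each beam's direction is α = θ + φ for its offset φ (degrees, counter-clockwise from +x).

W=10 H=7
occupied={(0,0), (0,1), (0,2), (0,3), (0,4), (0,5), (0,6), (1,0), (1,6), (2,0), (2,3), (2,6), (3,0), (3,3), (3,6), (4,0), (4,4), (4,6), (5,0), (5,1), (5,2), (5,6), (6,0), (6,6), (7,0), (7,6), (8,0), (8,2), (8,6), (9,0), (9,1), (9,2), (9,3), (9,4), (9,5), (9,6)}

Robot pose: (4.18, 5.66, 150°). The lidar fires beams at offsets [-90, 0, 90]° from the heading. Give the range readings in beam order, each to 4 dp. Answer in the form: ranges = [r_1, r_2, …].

beam 1: φ=-90°, α=60°
  cosα=0.5000 sinα=0.8660 | (4,5) | tMaxX 1.6400 tMaxY 0.3926 | tΔX 2.0000 tΔY 1.1547
    t=0.3926 [y] (4,6) — stop
  → r_1 = 0.3926
beam 2: φ=0°, α=150°
  cosα=-0.8660 sinα=0.5000 | (4,5) | tMaxX 0.2078 tMaxY 0.6800 | tΔX 1.1547 tΔY 2.0000
    t=0.2078 [x] (3,5)
    t=0.6800 [y] (3,6) — stop
  → r_2 = 0.6800
beam 3: φ=90°, α=240°
  cosα=-0.5000 sinα=-0.8660 | (4,5) | tMaxX 0.3600 tMaxY 0.7621 | tΔX 2.0000 tΔY 1.1547
    t=0.3600 [x] (3,5)
    t=0.7621 [y] (3,4)
    t=1.9168 [y] (3,3) — stop
  → r_3 = 1.9168

ranges = [0.3926, 0.6800, 1.9168]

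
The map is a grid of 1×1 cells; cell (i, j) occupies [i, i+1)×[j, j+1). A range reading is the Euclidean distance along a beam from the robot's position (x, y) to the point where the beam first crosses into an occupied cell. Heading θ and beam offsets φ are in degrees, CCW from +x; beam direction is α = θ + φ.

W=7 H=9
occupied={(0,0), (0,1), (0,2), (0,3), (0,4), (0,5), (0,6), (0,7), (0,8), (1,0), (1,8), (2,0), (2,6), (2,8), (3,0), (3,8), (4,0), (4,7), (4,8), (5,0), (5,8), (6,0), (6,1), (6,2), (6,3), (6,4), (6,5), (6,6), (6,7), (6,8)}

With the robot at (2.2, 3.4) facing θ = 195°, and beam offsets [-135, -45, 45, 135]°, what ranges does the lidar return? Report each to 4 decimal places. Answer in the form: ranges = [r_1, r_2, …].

beam 1: φ=-135°, α=60°
  direction (0.5000, 0.8660); cell (2,3); t to first gridline: x 1.6000, y 0.6928 (then +2.0000 / +1.1547)
    (2,4) via y @ 0.6928
    (3,4) via x @ 1.6000
    (3,5) via y @ 1.8475
    (3,6) via y @ 3.0022
    (4,6) via x @ 3.6000
    (4,7) via y @ 4.1569  # hit
  → r_1 = 4.1569
beam 2: φ=-45°, α=150°
  direction (-0.8660, 0.5000); cell (2,3); t to first gridline: x 0.2309, y 1.2000 (then +1.1547 / +2.0000)
    (1,3) via x @ 0.2309
    (1,4) via y @ 1.2000
    (0,4) via x @ 1.3856  # hit
  → r_2 = 1.3856
beam 3: φ=45°, α=240°
  direction (-0.5000, -0.8660); cell (2,3); t to first gridline: x 0.4000, y 0.4619 (then +2.0000 / +1.1547)
    (1,3) via x @ 0.4000
    (1,2) via y @ 0.4619
    (1,1) via y @ 1.6166
    (0,1) via x @ 2.4000  # hit
  → r_3 = 2.4000
beam 4: φ=135°, α=330°
  direction (0.8660, -0.5000); cell (2,3); t to first gridline: x 0.9238, y 0.8000 (then +1.1547 / +2.0000)
    (2,2) via y @ 0.8000
    (3,2) via x @ 0.9238
    (4,2) via x @ 2.0785
    (4,1) via y @ 2.8000
    (5,1) via x @ 3.2332
    (6,1) via x @ 4.3879  # hit
  → r_4 = 4.3879

ranges = [4.1569, 1.3856, 2.4000, 4.3879]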